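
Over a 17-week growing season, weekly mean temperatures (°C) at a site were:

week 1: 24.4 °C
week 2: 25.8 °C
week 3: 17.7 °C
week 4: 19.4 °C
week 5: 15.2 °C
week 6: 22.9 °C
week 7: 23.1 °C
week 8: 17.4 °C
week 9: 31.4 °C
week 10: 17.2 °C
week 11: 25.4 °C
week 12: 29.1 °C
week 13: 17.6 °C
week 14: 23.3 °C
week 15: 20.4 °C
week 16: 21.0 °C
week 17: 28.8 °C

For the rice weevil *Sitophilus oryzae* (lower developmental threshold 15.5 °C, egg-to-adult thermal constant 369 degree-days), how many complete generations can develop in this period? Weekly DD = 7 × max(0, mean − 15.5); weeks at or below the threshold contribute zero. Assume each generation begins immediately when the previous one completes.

Weekly DD (7 × max(0, T̄ − 15.5)): 62.3, 72.1, 15.4, 27.3, 0.0, 51.8, 53.2, 13.3, 111.3, 11.9, 69.3, 95.2, 14.7, 54.6, 34.3, 38.5, 93.1.
Season total = 818.3 DD.
Complete generations = ⌊818.3 / 369⌋ = 2.

2 generations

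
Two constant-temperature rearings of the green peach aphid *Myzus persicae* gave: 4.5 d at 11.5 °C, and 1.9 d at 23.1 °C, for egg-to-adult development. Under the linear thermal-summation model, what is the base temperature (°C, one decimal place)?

3.0 °C

Under the model K = D·(T − T_b), so D₁·(T₁ − T_b) = D₂·(T₂ − T_b).
4.5·(11.5 − T_b) = 1.9·(23.1 − T_b)
T_b = (4.5·11.5 − 1.9·23.1) / (4.5 − 1.9) = 7.86 / 2.6 = 3.023 °C ≈ 3.0 °C.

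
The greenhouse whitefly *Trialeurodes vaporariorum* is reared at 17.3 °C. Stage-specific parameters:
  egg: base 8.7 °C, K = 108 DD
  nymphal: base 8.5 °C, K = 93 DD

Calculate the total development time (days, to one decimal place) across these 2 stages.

23.1 days

egg: 108 / (17.3 − 8.7) = 108 / 8.6 = 12.558 d.
nymphal: 93 / (17.3 − 8.5) = 93 / 8.8 = 10.568 d.
Sum = 23.126 ≈ 23.1 days.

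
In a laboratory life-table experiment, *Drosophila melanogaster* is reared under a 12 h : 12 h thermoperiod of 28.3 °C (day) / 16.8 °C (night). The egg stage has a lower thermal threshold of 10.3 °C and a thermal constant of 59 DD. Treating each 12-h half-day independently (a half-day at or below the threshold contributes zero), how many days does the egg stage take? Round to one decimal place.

4.8 days

Day half: max(0, 28.3 − 10.3) × 0.5 = 18.0 × 0.5 = 9.00 DD.
Night half: max(0, 16.8 − 10.3) × 0.5 = 6.5 × 0.5 = 3.25 DD.
Per 24 h: 12.25 DD/day.
Duration = 59 / 12.25 = 4.816 ≈ 4.8 days.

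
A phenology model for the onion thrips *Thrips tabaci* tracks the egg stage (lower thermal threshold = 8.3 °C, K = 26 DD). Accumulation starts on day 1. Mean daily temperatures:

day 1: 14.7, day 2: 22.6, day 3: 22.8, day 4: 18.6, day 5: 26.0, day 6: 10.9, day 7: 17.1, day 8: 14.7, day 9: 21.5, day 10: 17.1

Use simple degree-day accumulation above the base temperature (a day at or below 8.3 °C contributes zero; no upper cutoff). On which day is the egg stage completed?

day 3

Daily DD above 8.3 °C: 6.4, 14.3, 14.5, 10.3, 17.7, 2.6, 8.8, 6.4, 13.2, 8.8.
Cumulative: 6.4, 20.7, 35.2, 45.5, 63.2, 65.8, 74.6, 81.0, 94.2, 103.0.
The total first reaches 26 DD on day 3.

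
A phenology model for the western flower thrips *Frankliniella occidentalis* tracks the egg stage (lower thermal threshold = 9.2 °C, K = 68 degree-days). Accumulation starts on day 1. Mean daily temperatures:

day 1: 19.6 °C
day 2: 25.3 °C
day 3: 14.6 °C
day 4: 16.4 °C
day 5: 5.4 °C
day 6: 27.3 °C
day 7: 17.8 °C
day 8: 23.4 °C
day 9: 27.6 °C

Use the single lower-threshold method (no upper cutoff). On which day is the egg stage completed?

Daily DD above 9.2 °C: 10.4, 16.1, 5.4, 7.2, 0.0, 18.1, 8.6, 14.2, 18.4.
Cumulative: 10.4, 26.5, 31.9, 39.1, 39.1, 57.2, 65.8, 80.0, 98.4.
The total first reaches 68 DD on day 8.

day 8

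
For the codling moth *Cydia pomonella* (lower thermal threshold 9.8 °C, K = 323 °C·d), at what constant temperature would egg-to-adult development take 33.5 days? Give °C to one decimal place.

Required daily accumulation = 323 / 33.5 = 9.642 DD/day.
T = T_base + 9.642 = 9.8 + 9.642 = 19.442 ≈ 19.4 °C.

19.4 °C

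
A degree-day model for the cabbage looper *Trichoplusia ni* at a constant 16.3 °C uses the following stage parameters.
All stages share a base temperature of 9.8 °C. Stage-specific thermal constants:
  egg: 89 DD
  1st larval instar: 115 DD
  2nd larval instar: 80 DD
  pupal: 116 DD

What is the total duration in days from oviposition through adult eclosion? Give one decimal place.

61.5 days

Daily accumulation at 16.3 °C = 16.3 − 9.8 = 6.5 DD/day.
Total K = 89 + 115 + 80 + 116 = 400 DD.
Total duration = 400 / 6.5 = 61.538 ≈ 61.5 days.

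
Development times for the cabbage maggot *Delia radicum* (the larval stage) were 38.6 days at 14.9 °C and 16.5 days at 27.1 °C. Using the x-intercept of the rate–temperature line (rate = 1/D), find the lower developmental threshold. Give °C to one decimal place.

Linear rate model ⇒ the product D·(T − T_b) is constant across temperatures.
38.6·(14.9 − T_b) = 16.5·(27.1 − T_b)
T_b = (38.6·14.9 − 16.5·27.1) / (38.6 − 16.5) = 127.99 / 22.1 = 5.791 °C ≈ 5.8 °C.

5.8 °C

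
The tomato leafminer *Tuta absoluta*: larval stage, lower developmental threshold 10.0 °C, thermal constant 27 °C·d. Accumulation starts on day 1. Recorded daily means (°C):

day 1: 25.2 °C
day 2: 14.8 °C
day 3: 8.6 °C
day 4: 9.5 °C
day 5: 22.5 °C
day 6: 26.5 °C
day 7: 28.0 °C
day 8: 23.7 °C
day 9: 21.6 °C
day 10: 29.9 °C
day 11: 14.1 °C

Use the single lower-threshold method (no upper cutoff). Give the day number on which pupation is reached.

day 5

Daily DD above 10.0 °C: 15.2, 4.8, 0.0, 0.0, 12.5, 16.5, 18.0, 13.7, 11.6, 19.9, 4.1.
Cumulative: 15.2, 20.0, 20.0, 20.0, 32.5, 49.0, 67.0, 80.7, 92.3, 112.2, 116.3.
The total first reaches 27 DD on day 5.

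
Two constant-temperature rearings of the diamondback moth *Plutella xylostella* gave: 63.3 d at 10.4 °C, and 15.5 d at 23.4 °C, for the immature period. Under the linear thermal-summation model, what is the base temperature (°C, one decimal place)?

6.2 °C

Under the model K = D·(T − T_b), so D₁·(T₁ − T_b) = D₂·(T₂ − T_b).
63.3·(10.4 − T_b) = 15.5·(23.4 − T_b)
T_b = (63.3·10.4 − 15.5·23.4) / (63.3 − 15.5) = 295.62 / 47.8 = 6.185 °C ≈ 6.2 °C.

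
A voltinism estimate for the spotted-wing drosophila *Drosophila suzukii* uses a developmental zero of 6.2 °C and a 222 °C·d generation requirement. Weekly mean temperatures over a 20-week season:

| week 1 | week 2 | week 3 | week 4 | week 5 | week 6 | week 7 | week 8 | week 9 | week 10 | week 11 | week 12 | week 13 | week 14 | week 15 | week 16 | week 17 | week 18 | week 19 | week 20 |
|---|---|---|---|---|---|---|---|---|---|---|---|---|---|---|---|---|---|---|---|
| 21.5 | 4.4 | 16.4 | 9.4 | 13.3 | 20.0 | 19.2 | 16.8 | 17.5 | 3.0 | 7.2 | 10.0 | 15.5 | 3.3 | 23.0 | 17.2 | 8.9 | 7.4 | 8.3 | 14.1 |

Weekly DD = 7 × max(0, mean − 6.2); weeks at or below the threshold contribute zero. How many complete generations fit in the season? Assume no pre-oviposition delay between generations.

Weekly DD (7 × max(0, T̄ − 6.2)): 107.1, 0.0, 71.4, 22.4, 49.7, 96.6, 91.0, 74.2, 79.1, 0.0, 7.0, 26.6, 65.1, 0.0, 117.6, 77.0, 18.9, 8.4, 14.7, 55.3.
Season total = 982.1 DD.
Complete generations = ⌊982.1 / 222⌋ = 4.

4 generations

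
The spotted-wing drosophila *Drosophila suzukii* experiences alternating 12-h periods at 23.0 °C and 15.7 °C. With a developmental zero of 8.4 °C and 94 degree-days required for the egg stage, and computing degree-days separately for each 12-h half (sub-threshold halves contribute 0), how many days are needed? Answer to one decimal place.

Day half: max(0, 23.0 − 8.4) × 0.5 = 14.6 × 0.5 = 7.30 DD.
Night half: max(0, 15.7 − 8.4) × 0.5 = 7.3 × 0.5 = 3.65 DD.
Per 24 h: 10.95 DD/day.
Duration = 94 / 10.95 = 8.584 ≈ 8.6 days.

8.6 days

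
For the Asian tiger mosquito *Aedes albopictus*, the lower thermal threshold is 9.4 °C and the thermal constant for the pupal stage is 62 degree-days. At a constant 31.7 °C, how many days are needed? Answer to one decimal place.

Daily accumulation = 31.7 − 9.4 = 22.3 DD/day.
Duration = 62 / 22.3 = 2.780 ≈ 2.8 days.

2.8 days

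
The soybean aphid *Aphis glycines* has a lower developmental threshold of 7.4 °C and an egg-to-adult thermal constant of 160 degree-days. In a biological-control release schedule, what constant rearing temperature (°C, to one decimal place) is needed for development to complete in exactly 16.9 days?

Required daily accumulation = 160 / 16.9 = 9.467 DD/day.
T = T_base + 9.467 = 7.4 + 9.467 = 16.867 ≈ 16.9 °C.

16.9 °C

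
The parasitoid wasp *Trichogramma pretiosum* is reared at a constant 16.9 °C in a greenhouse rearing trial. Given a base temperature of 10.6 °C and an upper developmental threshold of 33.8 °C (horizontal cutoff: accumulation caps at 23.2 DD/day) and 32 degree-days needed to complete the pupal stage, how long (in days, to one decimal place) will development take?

5.1 days

Daily accumulation = 16.9 − 10.6 = 6.3 DD/day.
Duration = 32 / 6.3 = 5.079 ≈ 5.1 days.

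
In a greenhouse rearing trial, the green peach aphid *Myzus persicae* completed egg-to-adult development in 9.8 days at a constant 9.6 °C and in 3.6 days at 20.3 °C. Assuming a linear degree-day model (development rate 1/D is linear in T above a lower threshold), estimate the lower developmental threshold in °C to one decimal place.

3.4 °C

Linear rate model ⇒ the product D·(T − T_b) is constant across temperatures.
9.8·(9.6 − T_b) = 3.6·(20.3 − T_b)
T_b = (9.8·9.6 − 3.6·20.3) / (9.8 − 3.6) = 21.00 / 6.2 = 3.387 °C ≈ 3.4 °C.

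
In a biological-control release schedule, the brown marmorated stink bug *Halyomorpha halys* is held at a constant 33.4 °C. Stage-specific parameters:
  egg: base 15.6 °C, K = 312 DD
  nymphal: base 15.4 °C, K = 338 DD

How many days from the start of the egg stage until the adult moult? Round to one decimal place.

36.3 days

egg: 312 / (33.4 − 15.6) = 312 / 17.8 = 17.528 d.
nymphal: 338 / (33.4 − 15.4) = 338 / 18.0 = 18.778 d.
Sum = 36.306 ≈ 36.3 days.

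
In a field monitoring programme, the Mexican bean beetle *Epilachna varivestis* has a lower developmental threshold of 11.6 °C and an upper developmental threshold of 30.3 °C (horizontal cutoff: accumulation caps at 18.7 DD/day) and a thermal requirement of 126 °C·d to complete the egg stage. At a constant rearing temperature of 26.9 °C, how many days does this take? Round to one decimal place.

8.2 days

Daily accumulation = 26.9 − 11.6 = 15.3 DD/day.
Duration = 126 / 15.3 = 8.235 ≈ 8.2 days.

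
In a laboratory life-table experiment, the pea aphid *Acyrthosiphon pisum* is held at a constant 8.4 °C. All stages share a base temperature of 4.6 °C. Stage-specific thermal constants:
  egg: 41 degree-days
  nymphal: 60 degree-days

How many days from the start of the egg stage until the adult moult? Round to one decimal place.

26.6 days

Daily accumulation at 8.4 °C = 8.4 − 4.6 = 3.8 DD/day.
Total K = 41 + 60 = 101 DD.
Total duration = 101 / 3.8 = 26.579 ≈ 26.6 days.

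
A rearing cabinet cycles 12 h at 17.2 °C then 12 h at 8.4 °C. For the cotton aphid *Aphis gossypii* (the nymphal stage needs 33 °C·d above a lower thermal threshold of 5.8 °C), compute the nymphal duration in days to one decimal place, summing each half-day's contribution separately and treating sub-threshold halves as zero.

Day half: max(0, 17.2 − 5.8) × 0.5 = 11.4 × 0.5 = 5.70 DD.
Night half: max(0, 8.4 − 5.8) × 0.5 = 2.6 × 0.5 = 1.30 DD.
Per 24 h: 7.00 DD/day.
Duration = 33 / 7.00 = 4.714 ≈ 4.7 days.

4.7 days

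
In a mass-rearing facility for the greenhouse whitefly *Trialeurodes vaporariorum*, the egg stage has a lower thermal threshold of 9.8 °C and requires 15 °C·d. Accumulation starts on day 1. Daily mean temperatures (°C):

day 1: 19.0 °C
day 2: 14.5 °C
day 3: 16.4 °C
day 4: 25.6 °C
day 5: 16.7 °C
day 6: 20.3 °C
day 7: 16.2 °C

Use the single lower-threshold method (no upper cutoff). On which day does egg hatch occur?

Daily DD above 9.8 °C: 9.2, 4.7, 6.6, 15.8, 6.9, 10.5, 6.4.
Cumulative: 9.2, 13.9, 20.5, 36.3, 43.2, 53.7, 60.1.
The total first reaches 15 DD on day 3.

day 3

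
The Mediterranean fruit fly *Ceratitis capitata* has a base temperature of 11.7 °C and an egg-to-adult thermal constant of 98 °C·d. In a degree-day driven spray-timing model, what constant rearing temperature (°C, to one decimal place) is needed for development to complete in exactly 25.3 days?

Required daily accumulation = 98 / 25.3 = 3.874 DD/day.
T = T_base + 3.874 = 11.7 + 3.874 = 15.574 ≈ 15.6 °C.

15.6 °C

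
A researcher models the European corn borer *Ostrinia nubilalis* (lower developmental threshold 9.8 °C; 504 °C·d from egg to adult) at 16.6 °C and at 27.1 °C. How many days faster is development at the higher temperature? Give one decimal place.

45.0 days

At 16.6 °C: 504 / (16.6 − 9.8) = 504 / 6.8 = 74.118 d.
At 27.1 °C: 504 / (27.1 − 9.8) = 504 / 17.3 = 29.133 d.
Difference = |74.118 − 29.133| = 44.985 ≈ 45.0 days.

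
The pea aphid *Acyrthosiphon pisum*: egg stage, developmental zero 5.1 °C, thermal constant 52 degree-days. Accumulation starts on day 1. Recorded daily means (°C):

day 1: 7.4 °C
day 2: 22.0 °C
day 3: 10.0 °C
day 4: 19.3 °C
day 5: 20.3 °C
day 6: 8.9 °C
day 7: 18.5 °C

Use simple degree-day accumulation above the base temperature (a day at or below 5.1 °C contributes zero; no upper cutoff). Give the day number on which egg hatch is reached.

Daily DD above 5.1 °C: 2.3, 16.9, 4.9, 14.2, 15.2, 3.8, 13.4.
Cumulative: 2.3, 19.2, 24.1, 38.3, 53.5, 57.3, 70.7.
The total first reaches 52 DD on day 5.

day 5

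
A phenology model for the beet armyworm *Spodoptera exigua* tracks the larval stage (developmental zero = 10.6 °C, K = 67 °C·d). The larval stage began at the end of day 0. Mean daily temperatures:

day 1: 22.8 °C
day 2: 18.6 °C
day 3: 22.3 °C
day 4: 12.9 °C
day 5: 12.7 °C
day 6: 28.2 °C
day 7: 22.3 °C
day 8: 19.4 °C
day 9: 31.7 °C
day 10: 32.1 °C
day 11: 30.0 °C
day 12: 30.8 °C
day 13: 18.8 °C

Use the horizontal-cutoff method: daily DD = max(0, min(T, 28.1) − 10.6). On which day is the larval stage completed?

Daily DD above 10.6 °C (capped at 17.5): 12.2, 8.0, 11.7, 2.3, 2.1, 17.5, 11.7, 8.8, 17.5, 17.5, 17.5, 17.5, 8.2.
Cumulative: 12.2, 20.2, 31.9, 34.2, 36.3, 53.8, 65.5, 74.3, 91.8, 109.3, 126.8, 144.3, 152.5.
The total first reaches 67 DD on day 8.

day 8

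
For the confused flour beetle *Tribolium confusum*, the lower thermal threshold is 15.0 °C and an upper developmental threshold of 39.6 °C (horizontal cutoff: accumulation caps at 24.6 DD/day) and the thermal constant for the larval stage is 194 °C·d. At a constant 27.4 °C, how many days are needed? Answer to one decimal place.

15.6 days

Daily accumulation = 27.4 − 15.0 = 12.4 DD/day.
Duration = 194 / 12.4 = 15.645 ≈ 15.6 days.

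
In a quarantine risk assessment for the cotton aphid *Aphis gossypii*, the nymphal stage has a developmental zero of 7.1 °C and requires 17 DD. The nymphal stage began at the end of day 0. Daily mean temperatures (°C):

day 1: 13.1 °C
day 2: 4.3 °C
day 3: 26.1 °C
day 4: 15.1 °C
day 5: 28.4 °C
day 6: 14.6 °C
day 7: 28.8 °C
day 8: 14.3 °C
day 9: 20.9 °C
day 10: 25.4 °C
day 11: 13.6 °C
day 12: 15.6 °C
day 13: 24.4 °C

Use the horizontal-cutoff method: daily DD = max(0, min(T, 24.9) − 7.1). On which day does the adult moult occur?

day 3

Daily DD above 7.1 °C (capped at 17.8): 6.0, 0.0, 17.8, 8.0, 17.8, 7.5, 17.8, 7.2, 13.8, 17.8, 6.5, 8.5, 17.3.
Cumulative: 6.0, 6.0, 23.8, 31.8, 49.6, 57.1, 74.9, 82.1, 95.9, 113.7, 120.2, 128.7, 146.0.
The total first reaches 17 DD on day 3.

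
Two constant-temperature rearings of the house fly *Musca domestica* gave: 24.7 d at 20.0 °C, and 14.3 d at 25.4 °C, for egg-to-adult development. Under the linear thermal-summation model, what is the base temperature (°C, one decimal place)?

Equal thermal constants: D₁(T₁ − T_b) = D₂(T₂ − T_b).
24.7·(20.0 − T_b) = 14.3·(25.4 − T_b)
T_b = (24.7·20.0 − 14.3·25.4) / (24.7 − 14.3) = 130.78 / 10.4 = 12.575 °C ≈ 12.6 °C.

12.6 °C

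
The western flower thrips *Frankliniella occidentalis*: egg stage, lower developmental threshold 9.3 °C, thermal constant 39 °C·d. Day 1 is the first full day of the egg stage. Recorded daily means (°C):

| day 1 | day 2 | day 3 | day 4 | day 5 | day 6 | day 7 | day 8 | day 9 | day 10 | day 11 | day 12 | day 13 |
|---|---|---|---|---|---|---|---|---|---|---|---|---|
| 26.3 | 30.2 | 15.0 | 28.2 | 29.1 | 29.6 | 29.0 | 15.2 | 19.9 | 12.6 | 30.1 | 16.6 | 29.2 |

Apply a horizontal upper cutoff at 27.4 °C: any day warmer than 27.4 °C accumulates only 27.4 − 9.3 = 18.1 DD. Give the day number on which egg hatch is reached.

day 3

Daily DD above 9.3 °C (capped at 18.1): 17.0, 18.1, 5.7, 18.1, 18.1, 18.1, 18.1, 5.9, 10.6, 3.3, 18.1, 7.3, 18.1.
Cumulative: 17.0, 35.1, 40.8, 58.9, 77.0, 95.1, 113.2, 119.1, 129.7, 133.0, 151.1, 158.4, 176.5.
The total first reaches 39 DD on day 3.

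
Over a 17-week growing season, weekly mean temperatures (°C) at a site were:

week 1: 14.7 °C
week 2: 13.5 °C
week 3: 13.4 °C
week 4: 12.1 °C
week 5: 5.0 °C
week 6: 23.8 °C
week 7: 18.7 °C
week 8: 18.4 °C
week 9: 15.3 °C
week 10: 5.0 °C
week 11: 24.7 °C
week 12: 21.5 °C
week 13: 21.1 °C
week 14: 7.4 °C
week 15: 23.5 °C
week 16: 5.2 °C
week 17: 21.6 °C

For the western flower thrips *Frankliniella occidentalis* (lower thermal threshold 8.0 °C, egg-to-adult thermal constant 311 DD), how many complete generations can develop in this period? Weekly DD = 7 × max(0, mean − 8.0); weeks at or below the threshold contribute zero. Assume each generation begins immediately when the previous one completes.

3 generations

Weekly DD (7 × max(0, T̄ − 8.0)): 46.9, 38.5, 37.8, 28.7, 0.0, 110.6, 74.9, 72.8, 51.1, 0.0, 116.9, 94.5, 91.7, 0.0, 108.5, 0.0, 95.2.
Season total = 968.1 DD.
Complete generations = ⌊968.1 / 311⌋ = 3.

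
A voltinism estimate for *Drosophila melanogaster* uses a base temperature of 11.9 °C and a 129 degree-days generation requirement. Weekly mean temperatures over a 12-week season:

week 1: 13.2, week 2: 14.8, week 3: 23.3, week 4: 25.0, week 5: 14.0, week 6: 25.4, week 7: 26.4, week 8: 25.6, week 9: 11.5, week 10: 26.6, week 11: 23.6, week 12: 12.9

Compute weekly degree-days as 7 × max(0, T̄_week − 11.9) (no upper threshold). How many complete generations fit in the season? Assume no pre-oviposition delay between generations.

Weekly DD (7 × max(0, T̄ − 11.9)): 9.1, 20.3, 79.8, 91.7, 14.7, 94.5, 101.5, 95.9, 0.0, 102.9, 81.9, 7.0.
Season total = 699.3 DD.
Complete generations = ⌊699.3 / 129⌋ = 5.

5 generations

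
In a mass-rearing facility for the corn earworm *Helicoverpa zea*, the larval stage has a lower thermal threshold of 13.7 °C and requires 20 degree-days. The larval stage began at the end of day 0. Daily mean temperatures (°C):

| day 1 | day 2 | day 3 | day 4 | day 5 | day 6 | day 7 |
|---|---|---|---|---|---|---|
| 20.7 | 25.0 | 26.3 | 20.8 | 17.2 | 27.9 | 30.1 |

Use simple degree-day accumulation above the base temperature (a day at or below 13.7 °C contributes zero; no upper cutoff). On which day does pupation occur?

Daily DD above 13.7 °C: 7.0, 11.3, 12.6, 7.1, 3.5, 14.2, 16.4.
Cumulative: 7.0, 18.3, 30.9, 38.0, 41.5, 55.7, 72.1.
The total first reaches 20 DD on day 3.

day 3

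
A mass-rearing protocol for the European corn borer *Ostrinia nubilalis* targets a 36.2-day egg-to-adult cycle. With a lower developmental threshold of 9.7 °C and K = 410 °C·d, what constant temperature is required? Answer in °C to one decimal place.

21.0 °C

Required daily accumulation = 410 / 36.2 = 11.326 DD/day.
T = T_base + 11.326 = 9.7 + 11.326 = 21.026 ≈ 21.0 °C.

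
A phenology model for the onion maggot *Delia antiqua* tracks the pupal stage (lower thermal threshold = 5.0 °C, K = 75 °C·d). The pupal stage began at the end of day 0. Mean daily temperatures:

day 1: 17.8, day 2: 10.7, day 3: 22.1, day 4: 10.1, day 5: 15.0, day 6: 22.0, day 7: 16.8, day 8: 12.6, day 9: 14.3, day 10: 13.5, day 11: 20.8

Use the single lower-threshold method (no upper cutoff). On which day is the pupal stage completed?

day 7

Daily DD above 5.0 °C: 12.8, 5.7, 17.1, 5.1, 10.0, 17.0, 11.8, 7.6, 9.3, 8.5, 15.8.
Cumulative: 12.8, 18.5, 35.6, 40.7, 50.7, 67.7, 79.5, 87.1, 96.4, 104.9, 120.7.
The total first reaches 75 DD on day 7.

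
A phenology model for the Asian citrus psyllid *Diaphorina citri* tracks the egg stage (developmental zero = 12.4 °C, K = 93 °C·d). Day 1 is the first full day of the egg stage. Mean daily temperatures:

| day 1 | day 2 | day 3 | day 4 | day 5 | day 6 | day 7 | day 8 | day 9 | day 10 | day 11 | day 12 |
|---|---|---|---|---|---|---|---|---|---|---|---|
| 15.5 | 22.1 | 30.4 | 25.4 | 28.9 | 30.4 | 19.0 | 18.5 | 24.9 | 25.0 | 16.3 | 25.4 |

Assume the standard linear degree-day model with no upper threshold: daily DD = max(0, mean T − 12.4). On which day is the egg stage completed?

Daily DD above 12.4 °C: 3.1, 9.7, 18.0, 13.0, 16.5, 18.0, 6.6, 6.1, 12.5, 12.6, 3.9, 13.0.
Cumulative: 3.1, 12.8, 30.8, 43.8, 60.3, 78.3, 84.9, 91.0, 103.5, 116.1, 120.0, 133.0.
The total first reaches 93 DD on day 9.

day 9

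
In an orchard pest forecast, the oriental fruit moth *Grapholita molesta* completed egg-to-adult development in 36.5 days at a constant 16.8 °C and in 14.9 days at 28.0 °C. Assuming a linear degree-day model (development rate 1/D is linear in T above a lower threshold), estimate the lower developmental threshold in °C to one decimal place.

Equal thermal constants: D₁(T₁ − T_b) = D₂(T₂ − T_b).
36.5·(16.8 − T_b) = 14.9·(28.0 − T_b)
T_b = (36.5·16.8 − 14.9·28.0) / (36.5 − 14.9) = 196.00 / 21.6 = 9.074 °C ≈ 9.1 °C.

9.1 °C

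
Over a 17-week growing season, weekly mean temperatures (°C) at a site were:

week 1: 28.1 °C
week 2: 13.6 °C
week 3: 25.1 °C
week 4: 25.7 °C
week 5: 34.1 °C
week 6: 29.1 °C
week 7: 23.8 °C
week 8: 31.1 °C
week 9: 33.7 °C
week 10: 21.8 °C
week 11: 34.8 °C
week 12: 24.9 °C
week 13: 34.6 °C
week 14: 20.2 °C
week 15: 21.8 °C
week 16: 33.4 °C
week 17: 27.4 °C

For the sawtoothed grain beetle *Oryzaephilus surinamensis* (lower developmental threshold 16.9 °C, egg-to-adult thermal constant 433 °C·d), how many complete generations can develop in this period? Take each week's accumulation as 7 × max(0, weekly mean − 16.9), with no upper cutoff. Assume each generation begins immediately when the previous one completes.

Weekly DD (7 × max(0, T̄ − 16.9)): 78.4, 0.0, 57.4, 61.6, 120.4, 85.4, 48.3, 99.4, 117.6, 34.3, 125.3, 56.0, 123.9, 23.1, 34.3, 115.5, 73.5.
Season total = 1254.4 DD.
Complete generations = ⌊1254.4 / 433⌋ = 2.

2 generations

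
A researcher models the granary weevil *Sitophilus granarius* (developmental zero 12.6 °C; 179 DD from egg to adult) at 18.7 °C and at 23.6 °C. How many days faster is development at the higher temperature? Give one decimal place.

At 18.7 °C: 179 / (18.7 − 12.6) = 179 / 6.1 = 29.344 d.
At 23.6 °C: 179 / (23.6 − 12.6) = 179 / 11.0 = 16.273 d.
Difference = |29.344 − 16.273| = 13.072 ≈ 13.1 days.

13.1 days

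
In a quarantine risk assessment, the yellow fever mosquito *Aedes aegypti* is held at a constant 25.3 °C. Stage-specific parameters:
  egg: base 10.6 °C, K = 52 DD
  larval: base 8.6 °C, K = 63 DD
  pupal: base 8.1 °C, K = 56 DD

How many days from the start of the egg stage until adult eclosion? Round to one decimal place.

10.6 days

egg: 52 / (25.3 − 10.6) = 52 / 14.7 = 3.537 d.
larval: 63 / (25.3 − 8.6) = 63 / 16.7 = 3.772 d.
pupal: 56 / (25.3 − 8.1) = 56 / 17.2 = 3.256 d.
Sum = 10.566 ≈ 10.6 days.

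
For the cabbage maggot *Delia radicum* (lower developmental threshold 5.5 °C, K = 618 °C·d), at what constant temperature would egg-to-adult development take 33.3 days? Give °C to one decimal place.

Required daily accumulation = 618 / 33.3 = 18.559 DD/day.
T = T_base + 18.559 = 5.5 + 18.559 = 24.059 ≈ 24.1 °C.

24.1 °C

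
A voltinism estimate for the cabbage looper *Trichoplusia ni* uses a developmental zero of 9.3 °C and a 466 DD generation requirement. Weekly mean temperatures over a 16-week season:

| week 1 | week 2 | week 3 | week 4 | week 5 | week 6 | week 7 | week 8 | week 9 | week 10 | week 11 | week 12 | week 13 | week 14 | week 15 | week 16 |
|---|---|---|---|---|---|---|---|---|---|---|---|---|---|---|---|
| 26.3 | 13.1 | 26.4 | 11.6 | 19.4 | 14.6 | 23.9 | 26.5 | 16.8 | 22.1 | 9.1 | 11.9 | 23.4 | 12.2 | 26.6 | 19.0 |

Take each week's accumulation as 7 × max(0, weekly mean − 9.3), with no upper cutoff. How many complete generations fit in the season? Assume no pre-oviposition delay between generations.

Weekly DD (7 × max(0, T̄ − 9.3)): 119.0, 26.6, 119.7, 16.1, 70.7, 37.1, 102.2, 120.4, 52.5, 89.6, 0.0, 18.2, 98.7, 20.3, 121.1, 67.9.
Season total = 1080.1 DD.
Complete generations = ⌊1080.1 / 466⌋ = 2.

2 generations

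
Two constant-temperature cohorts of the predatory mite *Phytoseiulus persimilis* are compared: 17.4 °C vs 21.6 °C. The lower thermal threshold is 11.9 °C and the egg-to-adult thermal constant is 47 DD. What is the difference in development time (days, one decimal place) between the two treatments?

3.7 days

At 17.4 °C: 47 / (17.4 − 11.9) = 47 / 5.5 = 8.545 d.
At 21.6 °C: 47 / (21.6 − 11.9) = 47 / 9.7 = 4.845 d.
Difference = |8.545 − 4.845| = 3.700 ≈ 3.7 days.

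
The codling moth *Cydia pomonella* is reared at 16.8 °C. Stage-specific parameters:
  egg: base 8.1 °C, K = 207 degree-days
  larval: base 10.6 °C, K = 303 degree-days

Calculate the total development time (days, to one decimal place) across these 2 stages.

72.7 days

egg: 207 / (16.8 − 8.1) = 207 / 8.7 = 23.793 d.
larval: 303 / (16.8 − 10.6) = 303 / 6.2 = 48.871 d.
Sum = 72.664 ≈ 72.7 days.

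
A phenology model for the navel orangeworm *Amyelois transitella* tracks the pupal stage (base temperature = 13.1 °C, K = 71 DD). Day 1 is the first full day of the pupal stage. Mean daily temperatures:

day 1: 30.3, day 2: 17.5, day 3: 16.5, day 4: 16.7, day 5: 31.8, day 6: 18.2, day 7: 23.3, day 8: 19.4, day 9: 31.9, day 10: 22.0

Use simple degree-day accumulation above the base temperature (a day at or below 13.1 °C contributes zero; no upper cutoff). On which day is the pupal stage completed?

day 9

Daily DD above 13.1 °C: 17.2, 4.4, 3.4, 3.6, 18.7, 5.1, 10.2, 6.3, 18.8, 8.9.
Cumulative: 17.2, 21.6, 25.0, 28.6, 47.3, 52.4, 62.6, 68.9, 87.7, 96.6.
The total first reaches 71 DD on day 9.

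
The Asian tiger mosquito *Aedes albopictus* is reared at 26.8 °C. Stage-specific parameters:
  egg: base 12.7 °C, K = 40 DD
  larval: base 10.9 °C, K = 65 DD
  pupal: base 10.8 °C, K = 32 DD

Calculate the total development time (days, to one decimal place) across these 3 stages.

8.9 days

egg: 40 / (26.8 − 12.7) = 40 / 14.1 = 2.837 d.
larval: 65 / (26.8 − 10.9) = 65 / 15.9 = 4.088 d.
pupal: 32 / (26.8 − 10.8) = 32 / 16.0 = 2.000 d.
Sum = 8.925 ≈ 8.9 days.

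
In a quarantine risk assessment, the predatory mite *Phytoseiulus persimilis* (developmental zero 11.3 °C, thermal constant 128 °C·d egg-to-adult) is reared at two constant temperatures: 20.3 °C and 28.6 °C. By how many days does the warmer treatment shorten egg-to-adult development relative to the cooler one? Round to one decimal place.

6.8 days

At 20.3 °C: 128 / (20.3 − 11.3) = 128 / 9.0 = 14.222 d.
At 28.6 °C: 128 / (28.6 − 11.3) = 128 / 17.3 = 7.399 d.
Difference = |14.222 − 7.399| = 6.823 ≈ 6.8 days.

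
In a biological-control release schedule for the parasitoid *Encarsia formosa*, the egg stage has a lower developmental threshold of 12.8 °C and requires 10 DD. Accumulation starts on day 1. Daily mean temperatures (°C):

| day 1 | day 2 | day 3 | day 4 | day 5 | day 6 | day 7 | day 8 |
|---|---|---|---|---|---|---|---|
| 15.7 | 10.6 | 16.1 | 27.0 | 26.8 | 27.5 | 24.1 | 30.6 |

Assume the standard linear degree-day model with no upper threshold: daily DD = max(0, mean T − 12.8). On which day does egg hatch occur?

Daily DD above 12.8 °C: 2.9, 0.0, 3.3, 14.2, 14.0, 14.7, 11.3, 17.8.
Cumulative: 2.9, 2.9, 6.2, 20.4, 34.4, 49.1, 60.4, 78.2.
The total first reaches 10 DD on day 4.

day 4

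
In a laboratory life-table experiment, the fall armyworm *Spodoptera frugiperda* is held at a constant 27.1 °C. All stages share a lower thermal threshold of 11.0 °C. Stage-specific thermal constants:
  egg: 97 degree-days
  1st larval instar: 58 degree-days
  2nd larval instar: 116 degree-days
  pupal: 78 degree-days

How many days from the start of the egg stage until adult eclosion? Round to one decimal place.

21.7 days

Daily accumulation at 27.1 °C = 27.1 − 11.0 = 16.1 DD/day.
Total K = 97 + 58 + 116 + 78 = 349 DD.
Total duration = 349 / 16.1 = 21.677 ≈ 21.7 days.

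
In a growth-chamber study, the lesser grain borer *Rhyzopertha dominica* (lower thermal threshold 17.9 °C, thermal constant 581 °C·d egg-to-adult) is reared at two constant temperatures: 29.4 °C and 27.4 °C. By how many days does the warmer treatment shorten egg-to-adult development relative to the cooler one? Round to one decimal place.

10.6 days

At 29.4 °C: 581 / (29.4 − 17.9) = 581 / 11.5 = 50.522 d.
At 27.4 °C: 581 / (27.4 − 17.9) = 581 / 9.5 = 61.158 d.
Difference = |50.522 − 61.158| = 10.636 ≈ 10.6 days.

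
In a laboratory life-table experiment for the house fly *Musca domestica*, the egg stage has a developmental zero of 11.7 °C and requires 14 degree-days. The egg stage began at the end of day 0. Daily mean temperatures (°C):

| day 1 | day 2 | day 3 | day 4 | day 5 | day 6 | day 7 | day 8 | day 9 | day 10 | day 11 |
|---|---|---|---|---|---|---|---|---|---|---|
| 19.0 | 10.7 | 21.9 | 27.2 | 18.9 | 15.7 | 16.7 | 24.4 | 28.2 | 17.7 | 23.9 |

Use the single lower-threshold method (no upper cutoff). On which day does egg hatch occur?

Daily DD above 11.7 °C: 7.3, 0.0, 10.2, 15.5, 7.2, 4.0, 5.0, 12.7, 16.5, 6.0, 12.2.
Cumulative: 7.3, 7.3, 17.5, 33.0, 40.2, 44.2, 49.2, 61.9, 78.4, 84.4, 96.6.
The total first reaches 14 DD on day 3.

day 3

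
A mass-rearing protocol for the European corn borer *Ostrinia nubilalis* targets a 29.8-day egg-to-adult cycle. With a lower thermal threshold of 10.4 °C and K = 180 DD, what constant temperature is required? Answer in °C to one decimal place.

Required daily accumulation = 180 / 29.8 = 6.040 DD/day.
T = T_base + 6.040 = 10.4 + 6.040 = 16.440 ≈ 16.4 °C.

16.4 °C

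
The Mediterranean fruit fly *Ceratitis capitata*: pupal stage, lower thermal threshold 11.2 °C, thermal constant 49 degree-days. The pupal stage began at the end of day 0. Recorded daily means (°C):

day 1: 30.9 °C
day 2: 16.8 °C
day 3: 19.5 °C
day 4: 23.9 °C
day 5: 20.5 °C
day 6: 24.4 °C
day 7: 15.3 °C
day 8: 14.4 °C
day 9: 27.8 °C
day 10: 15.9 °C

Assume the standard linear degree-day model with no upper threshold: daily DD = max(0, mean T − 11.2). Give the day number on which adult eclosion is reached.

day 5

Daily DD above 11.2 °C: 19.7, 5.6, 8.3, 12.7, 9.3, 13.2, 4.1, 3.2, 16.6, 4.7.
Cumulative: 19.7, 25.3, 33.6, 46.3, 55.6, 68.8, 72.9, 76.1, 92.7, 97.4.
The total first reaches 49 DD on day 5.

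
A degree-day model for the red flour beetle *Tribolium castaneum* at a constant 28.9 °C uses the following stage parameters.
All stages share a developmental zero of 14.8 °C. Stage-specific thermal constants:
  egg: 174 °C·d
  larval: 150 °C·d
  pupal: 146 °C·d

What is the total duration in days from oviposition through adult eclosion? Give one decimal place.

Daily accumulation at 28.9 °C = 28.9 − 14.8 = 14.1 DD/day.
Total K = 174 + 150 + 146 = 470 DD.
Total duration = 470 / 14.1 = 33.333 ≈ 33.3 days.

33.3 days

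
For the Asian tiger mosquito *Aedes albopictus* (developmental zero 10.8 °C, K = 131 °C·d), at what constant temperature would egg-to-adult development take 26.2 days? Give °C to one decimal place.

Required daily accumulation = 131 / 26.2 = 5.000 DD/day.
T = T_base + 5.000 = 10.8 + 5.000 = 15.800 ≈ 15.8 °C.

15.8 °C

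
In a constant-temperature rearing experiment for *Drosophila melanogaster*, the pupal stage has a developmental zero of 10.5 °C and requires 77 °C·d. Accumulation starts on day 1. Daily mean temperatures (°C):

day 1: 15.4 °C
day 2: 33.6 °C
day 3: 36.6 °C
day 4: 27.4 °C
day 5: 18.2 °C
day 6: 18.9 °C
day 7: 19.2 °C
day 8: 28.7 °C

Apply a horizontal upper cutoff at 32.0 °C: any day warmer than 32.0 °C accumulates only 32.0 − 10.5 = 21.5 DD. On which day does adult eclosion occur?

day 6

Daily DD above 10.5 °C (capped at 21.5): 4.9, 21.5, 21.5, 16.9, 7.7, 8.4, 8.7, 18.2.
Cumulative: 4.9, 26.4, 47.9, 64.8, 72.5, 80.9, 89.6, 107.8.
The total first reaches 77 DD on day 6.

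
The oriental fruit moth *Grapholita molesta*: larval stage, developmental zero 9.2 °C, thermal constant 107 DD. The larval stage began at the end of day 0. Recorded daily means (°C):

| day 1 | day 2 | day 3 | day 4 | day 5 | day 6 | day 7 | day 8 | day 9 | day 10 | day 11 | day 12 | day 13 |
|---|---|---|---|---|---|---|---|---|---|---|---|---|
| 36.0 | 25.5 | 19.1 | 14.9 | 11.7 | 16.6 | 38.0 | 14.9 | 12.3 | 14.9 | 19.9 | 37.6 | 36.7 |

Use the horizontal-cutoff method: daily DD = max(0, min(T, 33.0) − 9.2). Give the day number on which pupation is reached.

day 11

Daily DD above 9.2 °C (capped at 23.8): 23.8, 16.3, 9.9, 5.7, 2.5, 7.4, 23.8, 5.7, 3.1, 5.7, 10.7, 23.8, 23.8.
Cumulative: 23.8, 40.1, 50.0, 55.7, 58.2, 65.6, 89.4, 95.1, 98.2, 103.9, 114.6, 138.4, 162.2.
The total first reaches 107 DD on day 11.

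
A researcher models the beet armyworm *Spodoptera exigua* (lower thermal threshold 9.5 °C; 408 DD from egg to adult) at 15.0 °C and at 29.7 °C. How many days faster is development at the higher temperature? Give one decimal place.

At 15.0 °C: 408 / (15.0 − 9.5) = 408 / 5.5 = 74.182 d.
At 29.7 °C: 408 / (29.7 − 9.5) = 408 / 20.2 = 20.198 d.
Difference = |74.182 − 20.198| = 53.984 ≈ 54.0 days.

54.0 days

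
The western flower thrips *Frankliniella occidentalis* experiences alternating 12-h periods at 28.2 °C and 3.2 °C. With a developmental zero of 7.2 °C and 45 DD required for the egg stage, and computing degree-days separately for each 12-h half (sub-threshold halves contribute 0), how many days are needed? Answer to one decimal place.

4.3 days

Day half: max(0, 28.2 − 7.2) × 0.5 = 21.0 × 0.5 = 10.50 DD.
Night half: max(0, 3.2 − 7.2) × 0.5 = 0.0 × 0.5 = 0.00 DD.
Per 24 h: 10.50 DD/day.
Duration = 45 / 10.50 = 4.286 ≈ 4.3 days.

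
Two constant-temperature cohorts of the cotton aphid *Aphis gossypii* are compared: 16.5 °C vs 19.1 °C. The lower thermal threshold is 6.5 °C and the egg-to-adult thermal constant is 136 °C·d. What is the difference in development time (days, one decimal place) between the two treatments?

At 16.5 °C: 136 / (16.5 − 6.5) = 136 / 10.0 = 13.600 d.
At 19.1 °C: 136 / (19.1 − 6.5) = 136 / 12.6 = 10.794 d.
Difference = |13.600 − 10.794| = 2.806 ≈ 2.8 days.

2.8 days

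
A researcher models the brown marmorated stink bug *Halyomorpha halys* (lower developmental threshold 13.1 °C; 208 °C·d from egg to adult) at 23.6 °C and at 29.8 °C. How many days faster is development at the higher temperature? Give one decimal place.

At 23.6 °C: 208 / (23.6 − 13.1) = 208 / 10.5 = 19.810 d.
At 29.8 °C: 208 / (29.8 − 13.1) = 208 / 16.7 = 12.455 d.
Difference = |19.810 − 12.455| = 7.354 ≈ 7.4 days.

7.4 days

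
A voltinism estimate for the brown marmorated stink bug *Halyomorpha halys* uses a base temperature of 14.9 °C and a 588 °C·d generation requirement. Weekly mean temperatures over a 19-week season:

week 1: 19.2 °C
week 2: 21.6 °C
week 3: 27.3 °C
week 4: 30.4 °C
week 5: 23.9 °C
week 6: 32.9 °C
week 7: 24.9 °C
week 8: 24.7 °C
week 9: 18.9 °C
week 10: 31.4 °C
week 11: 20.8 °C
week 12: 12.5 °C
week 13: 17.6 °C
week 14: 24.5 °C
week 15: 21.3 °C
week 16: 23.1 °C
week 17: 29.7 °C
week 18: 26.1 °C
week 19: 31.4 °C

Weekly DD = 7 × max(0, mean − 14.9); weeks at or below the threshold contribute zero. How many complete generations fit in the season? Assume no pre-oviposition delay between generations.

Weekly DD (7 × max(0, T̄ − 14.9)): 30.1, 46.9, 86.8, 108.5, 63.0, 126.0, 70.0, 68.6, 28.0, 115.5, 41.3, 0.0, 18.9, 67.2, 44.8, 57.4, 103.6, 78.4, 115.5.
Season total = 1270.5 DD.
Complete generations = ⌊1270.5 / 588⌋ = 2.

2 generations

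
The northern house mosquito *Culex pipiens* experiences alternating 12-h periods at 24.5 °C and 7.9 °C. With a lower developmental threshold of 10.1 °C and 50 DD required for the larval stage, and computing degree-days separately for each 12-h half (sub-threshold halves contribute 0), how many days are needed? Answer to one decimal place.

Day half: max(0, 24.5 − 10.1) × 0.5 = 14.4 × 0.5 = 7.20 DD.
Night half: max(0, 7.9 − 10.1) × 0.5 = 0.0 × 0.5 = 0.00 DD.
Per 24 h: 7.20 DD/day.
Duration = 50 / 7.20 = 6.944 ≈ 6.9 days.

6.9 days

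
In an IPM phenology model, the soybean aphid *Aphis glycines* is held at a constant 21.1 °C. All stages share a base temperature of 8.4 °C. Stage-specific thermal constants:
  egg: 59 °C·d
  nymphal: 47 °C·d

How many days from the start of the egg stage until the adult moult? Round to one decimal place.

Daily accumulation at 21.1 °C = 21.1 − 8.4 = 12.7 DD/day.
Total K = 59 + 47 = 106 DD.
Total duration = 106 / 12.7 = 8.346 ≈ 8.3 days.

8.3 days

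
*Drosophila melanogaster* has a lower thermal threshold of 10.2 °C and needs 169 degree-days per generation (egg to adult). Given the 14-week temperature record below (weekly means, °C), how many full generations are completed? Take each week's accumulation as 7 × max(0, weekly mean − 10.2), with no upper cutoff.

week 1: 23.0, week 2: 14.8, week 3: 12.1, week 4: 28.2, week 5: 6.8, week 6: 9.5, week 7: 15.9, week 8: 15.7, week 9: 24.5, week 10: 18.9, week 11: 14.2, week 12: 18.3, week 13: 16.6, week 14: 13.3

Weekly DD (7 × max(0, T̄ − 10.2)): 89.6, 32.2, 13.3, 126.0, 0.0, 0.0, 39.9, 38.5, 100.1, 60.9, 28.0, 56.7, 44.8, 21.7.
Season total = 651.7 DD.
Complete generations = ⌊651.7 / 169⌋ = 3.

3 generations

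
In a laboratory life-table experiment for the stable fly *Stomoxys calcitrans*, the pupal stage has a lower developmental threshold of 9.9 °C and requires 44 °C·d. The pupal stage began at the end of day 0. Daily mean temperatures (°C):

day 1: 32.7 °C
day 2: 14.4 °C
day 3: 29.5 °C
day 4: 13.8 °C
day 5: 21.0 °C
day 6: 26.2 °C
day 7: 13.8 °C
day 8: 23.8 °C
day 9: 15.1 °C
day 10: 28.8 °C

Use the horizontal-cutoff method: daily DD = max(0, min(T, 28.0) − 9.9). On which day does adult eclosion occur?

day 4

Daily DD above 9.9 °C (capped at 18.1): 18.1, 4.5, 18.1, 3.9, 11.1, 16.3, 3.9, 13.9, 5.2, 18.1.
Cumulative: 18.1, 22.6, 40.7, 44.6, 55.7, 72.0, 75.9, 89.8, 95.0, 113.1.
The total first reaches 44 DD on day 4.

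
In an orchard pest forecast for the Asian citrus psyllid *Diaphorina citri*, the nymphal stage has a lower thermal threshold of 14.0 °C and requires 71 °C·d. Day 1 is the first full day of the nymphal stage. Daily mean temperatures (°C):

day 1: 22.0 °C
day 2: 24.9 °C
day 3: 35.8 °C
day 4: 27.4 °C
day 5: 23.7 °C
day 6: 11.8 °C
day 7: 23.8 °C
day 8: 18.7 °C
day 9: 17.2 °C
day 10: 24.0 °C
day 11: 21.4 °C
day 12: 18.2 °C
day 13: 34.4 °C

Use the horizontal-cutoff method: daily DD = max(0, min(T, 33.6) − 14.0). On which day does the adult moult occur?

day 7

Daily DD above 14.0 °C (capped at 19.6): 8.0, 10.9, 19.6, 13.4, 9.7, 0.0, 9.8, 4.7, 3.2, 10.0, 7.4, 4.2, 19.6.
Cumulative: 8.0, 18.9, 38.5, 51.9, 61.6, 61.6, 71.4, 76.1, 79.3, 89.3, 96.7, 100.9, 120.5.
The total first reaches 71 DD on day 7.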